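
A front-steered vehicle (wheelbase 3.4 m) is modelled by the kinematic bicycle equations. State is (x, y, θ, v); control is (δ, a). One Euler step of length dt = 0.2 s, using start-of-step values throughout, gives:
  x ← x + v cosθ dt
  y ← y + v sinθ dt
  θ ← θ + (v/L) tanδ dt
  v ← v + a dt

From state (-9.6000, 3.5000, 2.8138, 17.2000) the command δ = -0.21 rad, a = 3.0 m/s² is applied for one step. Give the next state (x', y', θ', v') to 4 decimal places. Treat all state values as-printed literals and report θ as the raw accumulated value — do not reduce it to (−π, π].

(-12.8568, 4.6075, 2.5981, 17.8000)

x' = -9.6000 + 17.2000·cos(2.8138)·0.2 = -12.8568
y' = 3.5000 + 17.2000·sin(2.8138)·0.2 = 4.6075
θ' = 2.8138 + (17.2000/3.4)·tan(-0.21)·0.2 = 2.5981
v' = 17.2000 + 3.0000·0.2 = 17.8000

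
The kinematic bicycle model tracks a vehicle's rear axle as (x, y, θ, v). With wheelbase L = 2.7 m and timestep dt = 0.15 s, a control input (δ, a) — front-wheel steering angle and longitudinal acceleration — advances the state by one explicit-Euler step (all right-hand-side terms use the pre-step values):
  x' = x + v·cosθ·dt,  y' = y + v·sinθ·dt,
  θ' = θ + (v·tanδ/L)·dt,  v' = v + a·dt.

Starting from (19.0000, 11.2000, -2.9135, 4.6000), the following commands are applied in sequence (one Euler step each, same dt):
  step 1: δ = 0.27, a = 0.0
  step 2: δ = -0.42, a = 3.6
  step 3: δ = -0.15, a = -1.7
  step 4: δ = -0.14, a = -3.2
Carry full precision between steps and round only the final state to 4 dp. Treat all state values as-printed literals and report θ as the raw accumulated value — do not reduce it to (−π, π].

(16.1851, 10.5959, -3.0383, 4.4050)

after step 1 (δ=0.27, a=0.0): (18.327871, 11.043977, -2.842773, 4.600000)
after step 2 (δ=-0.42, a=3.6): (17.668449, 10.840846, -2.956897, 5.140000)
after step 3 (δ=-0.15, a=-1.7): (16.910562, 10.699254, -3.000055, 4.885000)
after step 4 (δ=-0.14, a=-3.2): (16.185139, 10.595888, -3.038299, 4.405000)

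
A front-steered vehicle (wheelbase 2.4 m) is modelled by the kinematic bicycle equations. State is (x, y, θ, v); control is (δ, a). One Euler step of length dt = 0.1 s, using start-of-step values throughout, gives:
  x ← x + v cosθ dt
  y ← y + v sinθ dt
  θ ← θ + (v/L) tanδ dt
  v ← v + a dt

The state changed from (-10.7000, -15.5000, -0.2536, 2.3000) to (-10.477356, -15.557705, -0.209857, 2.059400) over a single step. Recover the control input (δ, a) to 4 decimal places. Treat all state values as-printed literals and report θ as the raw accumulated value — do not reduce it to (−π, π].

a = (v'−v)/dt = (-0.240600)/0.1 = -2.4060
Δθ = θ'−θ = 0.043743;  (v·dt/L) = 2.3000·0.1/2.4 = 0.095833
tan δ = Δθ·L/(v·dt) = 0.456449  →  δ = 0.4282

δ = 0.4282, a = -2.4060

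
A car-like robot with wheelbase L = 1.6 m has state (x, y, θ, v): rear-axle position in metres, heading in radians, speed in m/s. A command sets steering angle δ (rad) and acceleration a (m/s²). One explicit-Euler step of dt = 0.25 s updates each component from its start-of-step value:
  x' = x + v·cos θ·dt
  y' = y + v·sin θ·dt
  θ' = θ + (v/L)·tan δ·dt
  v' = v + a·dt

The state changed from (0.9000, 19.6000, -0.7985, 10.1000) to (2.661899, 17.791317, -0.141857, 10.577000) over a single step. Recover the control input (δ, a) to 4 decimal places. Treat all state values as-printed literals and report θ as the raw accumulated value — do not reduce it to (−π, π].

a = (v'−v)/dt = (0.477000)/0.25 = 1.9080
Δθ = θ'−θ = 0.656643;  (v·dt/L) = 10.1000·0.25/1.6 = 1.578125
tan δ = Δθ·L/(v·dt) = 0.416091  →  δ = 0.3943

δ = 0.3943, a = 1.9080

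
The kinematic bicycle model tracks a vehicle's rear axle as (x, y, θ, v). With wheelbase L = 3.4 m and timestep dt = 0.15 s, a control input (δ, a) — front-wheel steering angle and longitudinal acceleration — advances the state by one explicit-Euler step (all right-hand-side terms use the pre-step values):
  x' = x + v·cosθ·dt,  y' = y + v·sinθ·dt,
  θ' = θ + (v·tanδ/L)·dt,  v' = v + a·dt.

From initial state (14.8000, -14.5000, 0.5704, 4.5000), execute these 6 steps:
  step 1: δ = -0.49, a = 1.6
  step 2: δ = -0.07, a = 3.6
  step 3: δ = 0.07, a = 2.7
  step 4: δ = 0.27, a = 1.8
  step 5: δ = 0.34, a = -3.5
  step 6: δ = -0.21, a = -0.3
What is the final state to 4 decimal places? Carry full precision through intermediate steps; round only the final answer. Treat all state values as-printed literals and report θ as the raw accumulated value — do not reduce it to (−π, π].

(18.9058, -12.1546, 0.5775, 5.3850)

after step 1 (δ=-0.49, a=1.6): (15.368137, -14.135521, 0.464507, 4.740000)
after step 2 (δ=-0.07, a=3.6): (16.003802, -13.817006, 0.449845, 5.280000)
after step 3 (δ=0.07, a=2.7): (16.717009, -13.472624, 0.466177, 5.685000)
after step 4 (δ=0.27, a=1.8): (17.478765, -13.089335, 0.535591, 5.955000)
after step 5 (δ=0.34, a=-3.5): (18.246931, -12.633465, 0.628524, 5.430000)
after step 6 (δ=-0.21, a=-0.3): (18.905777, -12.154579, 0.577464, 5.385000)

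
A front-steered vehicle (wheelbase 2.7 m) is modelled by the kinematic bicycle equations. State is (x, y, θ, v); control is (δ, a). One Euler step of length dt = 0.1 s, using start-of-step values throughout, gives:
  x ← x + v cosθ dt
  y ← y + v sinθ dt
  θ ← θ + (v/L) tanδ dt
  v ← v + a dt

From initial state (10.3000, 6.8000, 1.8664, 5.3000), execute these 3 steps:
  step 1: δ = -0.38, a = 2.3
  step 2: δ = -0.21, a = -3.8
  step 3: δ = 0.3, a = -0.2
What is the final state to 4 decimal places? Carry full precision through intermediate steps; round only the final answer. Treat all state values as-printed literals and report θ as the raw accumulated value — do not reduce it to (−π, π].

(9.9375, 8.3543, 1.8033, 5.1300)

after step 1 (δ=-0.38, a=2.3): (10.145602, 7.307012, 1.787997, 5.530000)
after step 2 (δ=-0.21, a=-3.8): (10.026432, 7.847019, 1.744342, 5.150000)
after step 3 (δ=0.3, a=-0.2): (9.937504, 8.354283, 1.803345, 5.130000)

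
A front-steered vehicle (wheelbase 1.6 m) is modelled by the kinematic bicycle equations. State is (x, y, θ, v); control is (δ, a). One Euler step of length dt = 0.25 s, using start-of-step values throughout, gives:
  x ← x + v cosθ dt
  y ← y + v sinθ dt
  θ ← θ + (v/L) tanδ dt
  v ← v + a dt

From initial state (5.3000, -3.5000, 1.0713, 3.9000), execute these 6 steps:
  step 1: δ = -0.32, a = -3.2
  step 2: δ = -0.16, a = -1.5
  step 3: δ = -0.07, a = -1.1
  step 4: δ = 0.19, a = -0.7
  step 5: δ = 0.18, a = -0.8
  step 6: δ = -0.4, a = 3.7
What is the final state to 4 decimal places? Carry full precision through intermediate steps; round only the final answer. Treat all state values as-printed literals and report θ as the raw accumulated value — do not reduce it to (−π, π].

after step 1 (δ=-0.32, a=-3.2): (5.767009, -2.644122, 0.869360, 3.100000)
after step 2 (δ=-0.16, a=-1.5): (6.267129, -2.052087, 0.791191, 2.725000)
after step 3 (δ=-0.07, a=-1.1): (6.746046, -1.567588, 0.761338, 2.450000)
after step 4 (δ=0.19, a=-0.7): (7.189444, -1.145030, 0.834960, 2.275000)
after step 5 (δ=0.18, a=-0.8): (7.571193, -0.723433, 0.899645, 2.075000)
after step 6 (δ=-0.4, a=3.7): (7.893797, -0.317196, 0.762567, 3.000000)

(7.8938, -0.3172, 0.7626, 3.0000)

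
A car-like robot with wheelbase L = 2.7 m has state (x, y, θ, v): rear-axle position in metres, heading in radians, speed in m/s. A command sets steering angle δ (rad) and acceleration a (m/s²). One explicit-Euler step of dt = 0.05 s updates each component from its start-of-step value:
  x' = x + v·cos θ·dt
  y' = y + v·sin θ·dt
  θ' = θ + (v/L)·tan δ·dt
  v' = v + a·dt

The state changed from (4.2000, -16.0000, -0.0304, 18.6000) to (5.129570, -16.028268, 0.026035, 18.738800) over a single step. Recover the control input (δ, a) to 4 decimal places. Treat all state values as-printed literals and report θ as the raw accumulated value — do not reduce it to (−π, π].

a = (v'−v)/dt = (0.138800)/0.05 = 2.7760
Δθ = θ'−θ = 0.056435;  (v·dt/L) = 18.6000·0.05/2.7 = 0.344444
tan δ = Δθ·L/(v·dt) = 0.163844  →  δ = 0.1624

δ = 0.1624, a = 2.7760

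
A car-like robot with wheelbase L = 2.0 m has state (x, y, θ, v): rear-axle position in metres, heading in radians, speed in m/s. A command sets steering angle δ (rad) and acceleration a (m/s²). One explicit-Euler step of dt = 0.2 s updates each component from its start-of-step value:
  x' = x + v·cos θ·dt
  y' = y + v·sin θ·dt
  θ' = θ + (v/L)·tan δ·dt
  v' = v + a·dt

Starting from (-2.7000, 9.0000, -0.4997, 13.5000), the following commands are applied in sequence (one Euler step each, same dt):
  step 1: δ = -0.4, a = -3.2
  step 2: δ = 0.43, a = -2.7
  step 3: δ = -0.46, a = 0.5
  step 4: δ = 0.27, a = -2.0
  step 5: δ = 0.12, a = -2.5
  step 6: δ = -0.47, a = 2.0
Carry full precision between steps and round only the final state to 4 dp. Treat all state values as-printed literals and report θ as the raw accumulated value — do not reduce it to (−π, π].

after step 1 (δ=-0.4, a=-3.2): (-0.330139, 7.706262, -1.070471, 12.860000)
after step 2 (δ=0.43, a=-2.7): (0.903678, 5.449521, -0.480684, 12.320000)
after step 3 (δ=-0.46, a=0.5): (3.088455, 4.310202, -1.091077, 12.420000)
after step 4 (δ=0.27, a=-2.0): (4.234896, 2.106585, -0.747343, 12.020000)
after step 5 (δ=0.12, a=-2.5): (5.998222, 0.472604, -0.602407, 11.520000)
after step 6 (δ=-0.47, a=2.0): (7.896659, -0.832906, -1.187584, 11.920000)

(7.8967, -0.8329, -1.1876, 11.9200)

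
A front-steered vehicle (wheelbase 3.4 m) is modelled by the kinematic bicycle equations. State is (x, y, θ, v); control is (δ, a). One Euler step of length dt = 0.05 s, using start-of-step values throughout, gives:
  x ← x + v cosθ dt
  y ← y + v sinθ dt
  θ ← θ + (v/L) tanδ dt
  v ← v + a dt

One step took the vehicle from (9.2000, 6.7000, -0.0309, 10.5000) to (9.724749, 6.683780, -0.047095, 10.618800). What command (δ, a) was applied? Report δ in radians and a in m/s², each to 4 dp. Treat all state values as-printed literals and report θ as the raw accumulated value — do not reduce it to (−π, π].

δ = -0.1045, a = 2.3760

a = (v'−v)/dt = (0.118800)/0.05 = 2.3760
Δθ = θ'−θ = -0.016195;  (v·dt/L) = 10.5000·0.05/3.4 = 0.154412
tan δ = Δθ·L/(v·dt) = -0.104882  →  δ = -0.1045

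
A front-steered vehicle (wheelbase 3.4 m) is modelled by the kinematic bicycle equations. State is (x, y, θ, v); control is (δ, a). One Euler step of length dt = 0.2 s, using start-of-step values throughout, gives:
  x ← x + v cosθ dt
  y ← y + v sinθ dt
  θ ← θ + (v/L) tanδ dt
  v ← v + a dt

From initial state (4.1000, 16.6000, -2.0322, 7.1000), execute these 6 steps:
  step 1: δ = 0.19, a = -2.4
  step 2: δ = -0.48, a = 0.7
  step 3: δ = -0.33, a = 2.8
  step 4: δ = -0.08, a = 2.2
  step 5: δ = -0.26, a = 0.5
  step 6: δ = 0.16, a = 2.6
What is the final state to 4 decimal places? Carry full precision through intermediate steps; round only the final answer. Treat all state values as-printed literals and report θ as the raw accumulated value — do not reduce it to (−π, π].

(-1.0058, 9.7335, -2.3722, 8.3800)

after step 1 (δ=0.19, a=-2.4): (3.467808, 15.328492, -1.951878, 6.620000)
after step 2 (δ=-0.48, a=0.7): (2.975380, 14.099472, -2.154610, 6.760000)
after step 3 (δ=-0.33, a=2.8): (2.230144, 12.971408, -2.290814, 7.320000)
after step 4 (δ=-0.08, a=2.2): (1.264785, 11.870782, -2.325335, 7.760000)
after step 5 (δ=-0.26, a=0.5): (0.201738, 10.740014, -2.446766, 7.860000)
after step 6 (δ=0.16, a=2.6): (-1.005816, 9.733537, -2.372152, 8.380000)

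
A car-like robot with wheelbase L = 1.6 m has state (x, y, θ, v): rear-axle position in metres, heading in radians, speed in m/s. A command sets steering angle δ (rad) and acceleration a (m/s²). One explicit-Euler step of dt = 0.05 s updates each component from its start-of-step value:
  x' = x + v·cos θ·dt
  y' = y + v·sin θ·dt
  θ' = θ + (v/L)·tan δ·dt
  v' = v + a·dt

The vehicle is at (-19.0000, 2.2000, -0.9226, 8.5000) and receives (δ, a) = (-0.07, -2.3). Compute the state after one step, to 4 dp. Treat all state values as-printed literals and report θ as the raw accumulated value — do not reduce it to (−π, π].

(-18.7434, 1.8612, -0.9412, 8.3850)

x' = -19.0000 + 8.5000·cos(-0.9226)·0.05 = -18.7434
y' = 2.2000 + 8.5000·sin(-0.9226)·0.05 = 1.8612
θ' = -0.9226 + (8.5000/1.6)·tan(-0.07)·0.05 = -0.9412
v' = 8.5000 − 2.3000·0.05 = 8.3850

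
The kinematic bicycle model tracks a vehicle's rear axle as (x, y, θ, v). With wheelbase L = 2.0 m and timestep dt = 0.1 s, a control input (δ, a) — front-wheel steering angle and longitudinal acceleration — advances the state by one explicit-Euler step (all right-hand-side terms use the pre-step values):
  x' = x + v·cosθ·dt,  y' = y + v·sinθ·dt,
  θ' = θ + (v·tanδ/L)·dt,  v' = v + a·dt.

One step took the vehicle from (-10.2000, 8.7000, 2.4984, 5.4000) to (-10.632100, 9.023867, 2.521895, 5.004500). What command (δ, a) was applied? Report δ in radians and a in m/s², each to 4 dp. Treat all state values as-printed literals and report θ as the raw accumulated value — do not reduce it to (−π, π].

a = (v'−v)/dt = (-0.395500)/0.1 = -3.9550
Δθ = θ'−θ = 0.023495;  (v·dt/L) = 5.4000·0.1/2.0 = 0.270000
tan δ = Δθ·L/(v·dt) = 0.087019  →  δ = 0.0868

δ = 0.0868, a = -3.9550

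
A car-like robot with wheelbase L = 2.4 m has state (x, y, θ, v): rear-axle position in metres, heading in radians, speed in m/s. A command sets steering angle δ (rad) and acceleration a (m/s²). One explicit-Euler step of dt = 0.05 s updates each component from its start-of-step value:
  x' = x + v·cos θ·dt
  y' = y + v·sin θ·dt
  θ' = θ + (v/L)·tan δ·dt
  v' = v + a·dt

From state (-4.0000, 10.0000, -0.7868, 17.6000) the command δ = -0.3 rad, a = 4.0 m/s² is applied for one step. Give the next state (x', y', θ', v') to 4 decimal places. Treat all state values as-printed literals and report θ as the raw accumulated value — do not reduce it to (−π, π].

(-3.3786, 9.3769, -0.9002, 17.8000)

x' = -4.0000 + 17.6000·cos(-0.7868)·0.05 = -3.3786
y' = 10.0000 + 17.6000·sin(-0.7868)·0.05 = 9.3769
θ' = -0.7868 + (17.6000/2.4)·tan(-0.3)·0.05 = -0.9002
v' = 17.6000 + 4.0000·0.05 = 17.8000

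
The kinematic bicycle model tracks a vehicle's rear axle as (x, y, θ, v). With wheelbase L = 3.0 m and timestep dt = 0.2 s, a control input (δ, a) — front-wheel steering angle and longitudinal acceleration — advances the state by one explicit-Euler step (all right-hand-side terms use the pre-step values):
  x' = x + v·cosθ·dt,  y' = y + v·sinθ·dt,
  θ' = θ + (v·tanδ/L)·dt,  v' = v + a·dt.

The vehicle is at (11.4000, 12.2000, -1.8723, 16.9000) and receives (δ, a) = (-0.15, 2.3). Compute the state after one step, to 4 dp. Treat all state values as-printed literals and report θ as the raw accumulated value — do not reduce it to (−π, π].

x' = 11.4000 + 16.9000·cos(-1.8723)·0.2 = 10.3963
y' = 12.2000 + 16.9000·sin(-1.8723)·0.2 = 8.9725
θ' = -1.8723 + (16.9000/3.0)·tan(-0.15)·0.2 = -2.0426
v' = 16.9000 + 2.3000·0.2 = 17.3600

(10.3963, 8.9725, -2.0426, 17.3600)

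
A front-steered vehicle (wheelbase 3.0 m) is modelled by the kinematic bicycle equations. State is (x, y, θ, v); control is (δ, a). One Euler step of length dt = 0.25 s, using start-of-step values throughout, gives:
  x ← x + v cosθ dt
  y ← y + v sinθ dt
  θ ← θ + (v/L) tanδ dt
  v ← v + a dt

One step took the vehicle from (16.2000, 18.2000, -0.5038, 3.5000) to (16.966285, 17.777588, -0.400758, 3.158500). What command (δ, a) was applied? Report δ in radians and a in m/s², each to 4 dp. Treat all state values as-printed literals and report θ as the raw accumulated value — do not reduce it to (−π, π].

a = (v'−v)/dt = (-0.341500)/0.25 = -1.3660
Δθ = θ'−θ = 0.103042;  (v·dt/L) = 3.5000·0.25/3.0 = 0.291667
tan δ = Δθ·L/(v·dt) = 0.353287  →  δ = 0.3396

δ = 0.3396, a = -1.3660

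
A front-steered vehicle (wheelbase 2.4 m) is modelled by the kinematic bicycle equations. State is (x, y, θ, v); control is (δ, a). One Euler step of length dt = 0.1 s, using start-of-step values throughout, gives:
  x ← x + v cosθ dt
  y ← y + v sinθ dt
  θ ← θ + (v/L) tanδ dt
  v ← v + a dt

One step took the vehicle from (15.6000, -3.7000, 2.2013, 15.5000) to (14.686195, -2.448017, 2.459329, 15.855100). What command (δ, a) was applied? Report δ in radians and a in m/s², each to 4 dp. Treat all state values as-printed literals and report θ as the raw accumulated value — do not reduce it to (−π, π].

δ = 0.3801, a = 3.5510

a = (v'−v)/dt = (0.355100)/0.1 = 3.5510
Δθ = θ'−θ = 0.258029;  (v·dt/L) = 15.5000·0.1/2.4 = 0.645833
tan δ = Δθ·L/(v·dt) = 0.399529  →  δ = 0.3801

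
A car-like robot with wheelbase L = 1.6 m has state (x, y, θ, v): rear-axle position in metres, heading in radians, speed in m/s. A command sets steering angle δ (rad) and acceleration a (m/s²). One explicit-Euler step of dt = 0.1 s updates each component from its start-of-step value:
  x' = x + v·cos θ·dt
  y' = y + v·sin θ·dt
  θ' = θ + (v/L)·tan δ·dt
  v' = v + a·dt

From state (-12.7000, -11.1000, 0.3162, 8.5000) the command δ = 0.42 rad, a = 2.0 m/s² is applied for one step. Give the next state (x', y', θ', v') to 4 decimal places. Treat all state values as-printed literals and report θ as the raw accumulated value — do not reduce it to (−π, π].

x' = -12.7000 + 8.5000·cos(0.3162)·0.1 = -11.8921
y' = -11.1000 + 8.5000·sin(0.3162)·0.1 = -10.8357
θ' = 0.3162 + (8.5000/1.6)·tan(0.42)·0.1 = 0.5534
v' = 8.5000 + 2.0000·0.1 = 8.7000

(-11.8921, -10.8357, 0.5534, 8.7000)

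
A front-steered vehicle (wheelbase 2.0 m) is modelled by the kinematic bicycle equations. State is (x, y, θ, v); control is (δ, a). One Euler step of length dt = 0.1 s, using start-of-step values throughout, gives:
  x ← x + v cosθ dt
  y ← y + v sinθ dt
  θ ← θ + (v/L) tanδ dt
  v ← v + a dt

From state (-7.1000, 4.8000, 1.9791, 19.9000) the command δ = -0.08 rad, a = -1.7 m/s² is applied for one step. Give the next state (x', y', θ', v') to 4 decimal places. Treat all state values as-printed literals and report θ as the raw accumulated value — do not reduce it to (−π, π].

x' = -7.1000 + 19.9000·cos(1.9791)·0.1 = -7.8901
y' = 4.8000 + 19.9000·sin(1.9791)·0.1 = 6.6264
θ' = 1.9791 + (19.9000/2.0)·tan(-0.08)·0.1 = 1.8993
v' = 19.9000 − 1.7000·0.1 = 19.7300

(-7.8901, 6.6264, 1.8993, 19.7300)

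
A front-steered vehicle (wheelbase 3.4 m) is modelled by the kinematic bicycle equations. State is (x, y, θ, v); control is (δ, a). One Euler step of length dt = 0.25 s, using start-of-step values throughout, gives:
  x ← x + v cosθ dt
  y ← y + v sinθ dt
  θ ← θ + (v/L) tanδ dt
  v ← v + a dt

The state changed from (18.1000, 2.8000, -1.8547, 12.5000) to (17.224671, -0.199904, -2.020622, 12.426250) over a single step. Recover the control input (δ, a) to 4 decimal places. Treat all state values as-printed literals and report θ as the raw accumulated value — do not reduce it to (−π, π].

a = (v'−v)/dt = (-0.073750)/0.25 = -0.2950
Δθ = θ'−θ = -0.165922;  (v·dt/L) = 12.5000·0.25/3.4 = 0.919118
tan δ = Δθ·L/(v·dt) = -0.180523  →  δ = -0.1786

δ = -0.1786, a = -0.2950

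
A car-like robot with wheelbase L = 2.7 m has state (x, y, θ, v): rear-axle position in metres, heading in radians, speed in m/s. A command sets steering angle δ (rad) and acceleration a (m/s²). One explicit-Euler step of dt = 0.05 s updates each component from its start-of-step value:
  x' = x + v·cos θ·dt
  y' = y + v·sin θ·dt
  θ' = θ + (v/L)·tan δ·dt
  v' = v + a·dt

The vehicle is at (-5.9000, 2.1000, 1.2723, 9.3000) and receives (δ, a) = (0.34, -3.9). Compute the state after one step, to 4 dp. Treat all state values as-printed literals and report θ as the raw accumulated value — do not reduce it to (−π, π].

(-5.7633, 2.5444, 1.3332, 9.1050)

x' = -5.9000 + 9.3000·cos(1.2723)·0.05 = -5.7633
y' = 2.1000 + 9.3000·sin(1.2723)·0.05 = 2.5444
θ' = 1.2723 + (9.3000/2.7)·tan(0.34)·0.05 = 1.3332
v' = 9.3000 − 3.9000·0.05 = 9.1050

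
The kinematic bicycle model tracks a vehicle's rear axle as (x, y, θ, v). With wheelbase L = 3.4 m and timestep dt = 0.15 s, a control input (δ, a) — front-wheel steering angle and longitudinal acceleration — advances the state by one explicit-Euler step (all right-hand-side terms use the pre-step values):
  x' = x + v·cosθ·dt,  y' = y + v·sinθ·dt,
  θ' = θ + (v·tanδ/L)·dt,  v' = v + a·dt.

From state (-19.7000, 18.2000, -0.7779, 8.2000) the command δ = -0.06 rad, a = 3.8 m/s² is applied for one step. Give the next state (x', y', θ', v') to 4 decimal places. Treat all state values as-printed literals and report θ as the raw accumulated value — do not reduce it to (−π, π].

(-18.8238, 17.3368, -0.7996, 8.7700)

x' = -19.7000 + 8.2000·cos(-0.7779)·0.15 = -18.8238
y' = 18.2000 + 8.2000·sin(-0.7779)·0.15 = 17.3368
θ' = -0.7779 + (8.2000/3.4)·tan(-0.06)·0.15 = -0.7996
v' = 8.2000 + 3.8000·0.15 = 8.7700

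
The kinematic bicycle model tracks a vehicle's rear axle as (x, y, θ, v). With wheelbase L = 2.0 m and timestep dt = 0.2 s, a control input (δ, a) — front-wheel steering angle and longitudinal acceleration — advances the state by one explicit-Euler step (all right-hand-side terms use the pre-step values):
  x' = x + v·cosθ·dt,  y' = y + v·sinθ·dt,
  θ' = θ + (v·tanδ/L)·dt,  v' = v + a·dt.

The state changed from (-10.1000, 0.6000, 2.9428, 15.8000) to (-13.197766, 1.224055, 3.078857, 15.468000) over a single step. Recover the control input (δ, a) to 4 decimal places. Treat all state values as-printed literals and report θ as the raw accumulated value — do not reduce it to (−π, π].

a = (v'−v)/dt = (-0.332000)/0.2 = -1.6600
Δθ = θ'−θ = 0.136057;  (v·dt/L) = 15.8000·0.2/2.0 = 1.580000
tan δ = Δθ·L/(v·dt) = 0.086112  →  δ = 0.0859

δ = 0.0859, a = -1.6600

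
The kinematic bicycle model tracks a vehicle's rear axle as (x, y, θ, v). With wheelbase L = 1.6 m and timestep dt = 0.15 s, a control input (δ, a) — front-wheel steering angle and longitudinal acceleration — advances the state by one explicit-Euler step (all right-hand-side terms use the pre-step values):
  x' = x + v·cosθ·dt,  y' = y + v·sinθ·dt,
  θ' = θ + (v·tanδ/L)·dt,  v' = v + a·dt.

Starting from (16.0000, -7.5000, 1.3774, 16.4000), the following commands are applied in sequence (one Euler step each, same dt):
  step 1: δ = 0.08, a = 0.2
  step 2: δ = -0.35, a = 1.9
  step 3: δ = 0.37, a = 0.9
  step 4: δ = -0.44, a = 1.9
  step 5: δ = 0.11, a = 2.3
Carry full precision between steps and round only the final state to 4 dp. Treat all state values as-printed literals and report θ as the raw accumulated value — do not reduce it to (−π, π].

(19.9757, 3.7700, 0.9799, 17.4800)

after step 1 (δ=0.08, a=0.2): (16.472795, -5.085861, 1.500663, 16.430000)
after step 2 (δ=-0.35, a=1.9): (16.645497, -2.627420, 0.938405, 16.715000)
after step 3 (δ=0.37, a=0.9): (18.127470, -0.605031, 1.546199, 16.850000)
after step 4 (δ=-0.44, a=1.9): (18.189634, 1.921705, 0.802513, 17.135000)
after step 5 (δ=0.11, a=2.3): (19.975706, 3.769983, 0.979934, 17.480000)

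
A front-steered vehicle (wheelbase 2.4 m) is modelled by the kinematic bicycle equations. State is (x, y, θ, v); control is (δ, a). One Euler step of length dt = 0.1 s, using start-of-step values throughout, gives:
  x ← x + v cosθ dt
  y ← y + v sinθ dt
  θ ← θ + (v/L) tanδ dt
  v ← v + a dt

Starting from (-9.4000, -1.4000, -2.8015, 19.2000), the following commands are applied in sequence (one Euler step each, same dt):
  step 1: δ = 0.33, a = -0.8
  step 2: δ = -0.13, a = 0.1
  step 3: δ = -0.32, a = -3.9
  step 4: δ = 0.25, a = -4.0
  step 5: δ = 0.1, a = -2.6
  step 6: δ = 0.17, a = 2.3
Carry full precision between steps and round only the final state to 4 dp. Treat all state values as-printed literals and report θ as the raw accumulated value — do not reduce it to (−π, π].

(-19.4825, -6.2231, -2.4904, 18.3100)

after step 1 (δ=0.33, a=-0.8): (-11.210030, -2.040463, -2.527480, 19.120000)
after step 2 (δ=-0.13, a=0.1): (-12.772679, -3.142221, -2.631634, 19.130000)
after step 3 (δ=-0.32, a=-3.9): (-14.442278, -4.076035, -2.895779, 18.740000)
after step 4 (δ=0.25, a=-4.0): (-16.259945, -4.532064, -2.696400, 18.340000)
after step 5 (δ=0.1, a=-2.6): (-17.915180, -5.321844, -2.619727, 18.080000)
after step 6 (δ=0.17, a=2.3): (-19.482519, -6.223128, -2.490412, 18.310000)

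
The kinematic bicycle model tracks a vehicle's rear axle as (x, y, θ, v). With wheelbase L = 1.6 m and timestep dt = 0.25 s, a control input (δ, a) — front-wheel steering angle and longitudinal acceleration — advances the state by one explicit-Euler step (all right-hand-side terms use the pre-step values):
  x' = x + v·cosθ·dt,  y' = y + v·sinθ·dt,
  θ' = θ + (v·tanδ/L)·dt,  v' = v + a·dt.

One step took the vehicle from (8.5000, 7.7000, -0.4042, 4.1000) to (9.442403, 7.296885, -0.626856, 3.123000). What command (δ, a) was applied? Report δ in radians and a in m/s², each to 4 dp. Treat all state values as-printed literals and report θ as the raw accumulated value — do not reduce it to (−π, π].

δ = -0.3345, a = -3.9080

a = (v'−v)/dt = (-0.977000)/0.25 = -3.9080
Δθ = θ'−θ = -0.222656;  (v·dt/L) = 4.1000·0.25/1.6 = 0.640625
tan δ = Δθ·L/(v·dt) = -0.347561  →  δ = -0.3345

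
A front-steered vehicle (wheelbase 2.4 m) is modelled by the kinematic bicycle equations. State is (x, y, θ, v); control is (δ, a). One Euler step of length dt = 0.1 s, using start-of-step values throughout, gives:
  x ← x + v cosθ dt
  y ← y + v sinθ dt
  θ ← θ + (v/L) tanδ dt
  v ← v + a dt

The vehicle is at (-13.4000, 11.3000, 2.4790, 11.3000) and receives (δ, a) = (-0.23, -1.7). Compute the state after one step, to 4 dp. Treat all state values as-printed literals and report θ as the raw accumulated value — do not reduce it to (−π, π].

(-14.2909, 11.9951, 2.3688, 11.1300)

x' = -13.4000 + 11.3000·cos(2.4790)·0.1 = -14.2909
y' = 11.3000 + 11.3000·sin(2.4790)·0.1 = 11.9951
θ' = 2.4790 + (11.3000/2.4)·tan(-0.23)·0.1 = 2.3688
v' = 11.3000 − 1.7000·0.1 = 11.1300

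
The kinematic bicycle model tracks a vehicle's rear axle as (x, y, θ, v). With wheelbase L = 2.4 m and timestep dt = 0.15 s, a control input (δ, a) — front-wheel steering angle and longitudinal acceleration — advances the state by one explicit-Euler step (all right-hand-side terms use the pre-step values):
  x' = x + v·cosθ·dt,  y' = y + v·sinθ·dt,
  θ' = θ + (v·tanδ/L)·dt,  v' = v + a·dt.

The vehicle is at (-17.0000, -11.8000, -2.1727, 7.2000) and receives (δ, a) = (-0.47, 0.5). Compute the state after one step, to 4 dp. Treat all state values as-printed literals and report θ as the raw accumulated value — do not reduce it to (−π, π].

x' = -17.0000 + 7.2000·cos(-2.1727)·0.15 = -17.6115
y' = -11.8000 + 7.2000·sin(-2.1727)·0.15 = -12.6902
θ' = -2.1727 + (7.2000/2.4)·tan(-0.47)·0.15 = -2.4013
v' = 7.2000 + 0.5000·0.15 = 7.2750

(-17.6115, -12.6902, -2.4013, 7.2750)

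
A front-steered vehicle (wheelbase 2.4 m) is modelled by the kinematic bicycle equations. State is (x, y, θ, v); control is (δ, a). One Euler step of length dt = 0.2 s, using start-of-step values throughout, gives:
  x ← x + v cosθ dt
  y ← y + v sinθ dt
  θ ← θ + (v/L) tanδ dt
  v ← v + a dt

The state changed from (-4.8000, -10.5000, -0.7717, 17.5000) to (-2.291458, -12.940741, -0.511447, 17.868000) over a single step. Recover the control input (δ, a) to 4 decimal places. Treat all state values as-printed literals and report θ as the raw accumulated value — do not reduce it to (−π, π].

δ = 0.1766, a = 1.8400

a = (v'−v)/dt = (0.368000)/0.2 = 1.8400
Δθ = θ'−θ = 0.260253;  (v·dt/L) = 17.5000·0.2/2.4 = 1.458333
tan δ = Δθ·L/(v·dt) = 0.178459  →  δ = 0.1766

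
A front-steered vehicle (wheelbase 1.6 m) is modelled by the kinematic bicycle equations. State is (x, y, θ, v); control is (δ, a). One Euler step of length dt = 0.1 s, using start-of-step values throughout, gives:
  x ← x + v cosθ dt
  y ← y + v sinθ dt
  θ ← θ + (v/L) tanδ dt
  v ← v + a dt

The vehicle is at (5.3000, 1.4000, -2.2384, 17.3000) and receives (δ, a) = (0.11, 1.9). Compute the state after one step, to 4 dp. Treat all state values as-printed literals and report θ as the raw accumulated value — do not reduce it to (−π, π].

x' = 5.3000 + 17.3000·cos(-2.2384)·0.1 = 4.2289
y' = 1.4000 + 17.3000·sin(-2.2384)·0.1 = 0.0414
θ' = -2.2384 + (17.3000/1.6)·tan(0.11)·0.1 = -2.1190
v' = 17.3000 + 1.9000·0.1 = 17.4900

(4.2289, 0.0414, -2.1190, 17.4900)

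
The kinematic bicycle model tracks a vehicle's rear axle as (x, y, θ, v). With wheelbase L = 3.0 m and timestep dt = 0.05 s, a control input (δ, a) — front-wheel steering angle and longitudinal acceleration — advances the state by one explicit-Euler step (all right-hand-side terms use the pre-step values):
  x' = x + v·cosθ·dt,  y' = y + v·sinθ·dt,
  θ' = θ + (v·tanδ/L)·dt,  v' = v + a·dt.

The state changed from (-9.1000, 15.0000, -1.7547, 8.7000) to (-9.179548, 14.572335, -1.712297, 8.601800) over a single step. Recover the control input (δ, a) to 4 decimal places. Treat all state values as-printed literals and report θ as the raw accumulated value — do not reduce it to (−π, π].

δ = 0.2845, a = -1.9640

a = (v'−v)/dt = (-0.098200)/0.05 = -1.9640
Δθ = θ'−θ = 0.042403;  (v·dt/L) = 8.7000·0.05/3.0 = 0.145000
tan δ = Δθ·L/(v·dt) = 0.292434  →  δ = 0.2845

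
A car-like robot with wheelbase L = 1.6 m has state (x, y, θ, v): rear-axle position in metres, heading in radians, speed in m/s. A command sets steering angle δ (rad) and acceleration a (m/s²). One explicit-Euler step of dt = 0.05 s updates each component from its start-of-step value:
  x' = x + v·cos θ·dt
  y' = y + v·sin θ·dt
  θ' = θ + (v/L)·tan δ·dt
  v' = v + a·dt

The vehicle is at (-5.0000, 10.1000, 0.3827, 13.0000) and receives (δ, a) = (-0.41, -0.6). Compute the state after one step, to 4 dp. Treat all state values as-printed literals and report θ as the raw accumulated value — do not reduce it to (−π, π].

x' = -5.0000 + 13.0000·cos(0.3827)·0.05 = -4.3970
y' = 10.1000 + 13.0000·sin(0.3827)·0.05 = 10.3427
θ' = 0.3827 + (13.0000/1.6)·tan(-0.41)·0.05 = 0.2061
v' = 13.0000 − 0.6000·0.05 = 12.9700

(-4.3970, 10.3427, 0.2061, 12.9700)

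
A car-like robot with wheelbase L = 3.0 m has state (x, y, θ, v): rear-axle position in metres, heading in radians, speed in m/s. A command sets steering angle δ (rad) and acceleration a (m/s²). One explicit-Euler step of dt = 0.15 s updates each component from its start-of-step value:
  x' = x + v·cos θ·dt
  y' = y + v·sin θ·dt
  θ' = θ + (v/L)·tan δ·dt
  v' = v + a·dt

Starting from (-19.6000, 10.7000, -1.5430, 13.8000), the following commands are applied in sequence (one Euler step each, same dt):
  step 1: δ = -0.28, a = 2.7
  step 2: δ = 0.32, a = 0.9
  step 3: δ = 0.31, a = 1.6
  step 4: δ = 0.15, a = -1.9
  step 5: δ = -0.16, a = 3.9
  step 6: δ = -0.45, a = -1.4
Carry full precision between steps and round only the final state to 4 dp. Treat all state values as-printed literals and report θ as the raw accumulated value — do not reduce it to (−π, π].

after step 1 (δ=-0.28, a=2.7): (-19.542469, 8.630800, -1.741412, 14.205000)
after step 2 (δ=0.32, a=0.9): (-19.904248, 6.530987, -1.506043, 14.340000)
after step 3 (δ=0.31, a=1.6): (-19.765061, 4.384495, -1.276368, 14.580000)
after step 4 (δ=0.15, a=-1.9): (-19.130410, 2.291606, -1.166191, 14.295000)
after step 5 (δ=-0.16, a=3.9): (-18.286313, 0.320487, -1.281537, 14.880000)
after step 6 (δ=-0.45, a=-1.4): (-17.649652, -1.818785, -1.640930, 14.670000)

(-17.6497, -1.8188, -1.6409, 14.6700)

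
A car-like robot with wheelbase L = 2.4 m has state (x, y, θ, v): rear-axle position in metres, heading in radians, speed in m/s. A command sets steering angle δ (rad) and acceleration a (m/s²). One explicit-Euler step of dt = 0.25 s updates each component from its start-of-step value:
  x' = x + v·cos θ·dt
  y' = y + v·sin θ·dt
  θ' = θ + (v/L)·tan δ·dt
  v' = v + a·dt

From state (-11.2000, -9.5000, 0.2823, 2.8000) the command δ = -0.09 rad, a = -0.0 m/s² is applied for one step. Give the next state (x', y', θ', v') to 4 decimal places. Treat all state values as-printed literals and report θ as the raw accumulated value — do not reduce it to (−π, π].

(-10.5277, -9.3050, 0.2560, 2.8000)

x' = -11.2000 + 2.8000·cos(0.2823)·0.25 = -10.5277
y' = -9.5000 + 2.8000·sin(0.2823)·0.25 = -9.3050
θ' = 0.2823 + (2.8000/2.4)·tan(-0.09)·0.25 = 0.2560
v' = 2.8000 + 0.0000·0.25 = 2.8000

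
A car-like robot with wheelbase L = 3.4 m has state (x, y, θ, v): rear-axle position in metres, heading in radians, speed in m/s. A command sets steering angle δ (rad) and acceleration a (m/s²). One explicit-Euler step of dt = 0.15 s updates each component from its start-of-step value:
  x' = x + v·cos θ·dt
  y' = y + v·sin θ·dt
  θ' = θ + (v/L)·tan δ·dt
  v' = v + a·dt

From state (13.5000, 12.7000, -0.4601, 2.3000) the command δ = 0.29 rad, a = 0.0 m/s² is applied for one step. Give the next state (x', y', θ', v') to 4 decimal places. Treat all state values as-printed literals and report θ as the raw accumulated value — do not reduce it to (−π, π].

(13.8091, 12.5468, -0.4298, 2.3000)

x' = 13.5000 + 2.3000·cos(-0.4601)·0.15 = 13.8091
y' = 12.7000 + 2.3000·sin(-0.4601)·0.15 = 12.5468
θ' = -0.4601 + (2.3000/3.4)·tan(0.29)·0.15 = -0.4298
v' = 2.3000 + 0.0000·0.15 = 2.3000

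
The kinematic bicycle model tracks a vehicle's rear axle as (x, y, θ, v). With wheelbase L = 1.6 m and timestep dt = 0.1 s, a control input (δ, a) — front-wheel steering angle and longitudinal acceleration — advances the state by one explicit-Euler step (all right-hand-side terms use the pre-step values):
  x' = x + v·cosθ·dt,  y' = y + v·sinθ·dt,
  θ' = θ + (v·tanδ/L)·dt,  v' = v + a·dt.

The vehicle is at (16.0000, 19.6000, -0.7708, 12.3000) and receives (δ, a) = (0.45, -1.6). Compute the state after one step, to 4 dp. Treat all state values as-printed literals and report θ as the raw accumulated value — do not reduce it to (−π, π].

(16.8823, 18.7430, -0.3995, 12.1400)

x' = 16.0000 + 12.3000·cos(-0.7708)·0.1 = 16.8823
y' = 19.6000 + 12.3000·sin(-0.7708)·0.1 = 18.7430
θ' = -0.7708 + (12.3000/1.6)·tan(0.45)·0.1 = -0.3995
v' = 12.3000 − 1.6000·0.1 = 12.1400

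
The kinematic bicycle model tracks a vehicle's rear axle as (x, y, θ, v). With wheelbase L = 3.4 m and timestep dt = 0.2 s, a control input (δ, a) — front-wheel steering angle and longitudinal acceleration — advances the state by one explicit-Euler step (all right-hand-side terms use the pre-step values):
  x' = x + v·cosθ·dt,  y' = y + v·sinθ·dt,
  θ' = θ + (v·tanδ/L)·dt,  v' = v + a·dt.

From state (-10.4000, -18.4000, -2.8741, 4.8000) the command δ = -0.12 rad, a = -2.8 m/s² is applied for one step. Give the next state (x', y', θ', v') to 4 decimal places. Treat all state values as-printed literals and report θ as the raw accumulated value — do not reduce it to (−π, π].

(-11.3259, -18.6537, -2.9081, 4.2400)

x' = -10.4000 + 4.8000·cos(-2.8741)·0.2 = -11.3259
y' = -18.4000 + 4.8000·sin(-2.8741)·0.2 = -18.6537
θ' = -2.8741 + (4.8000/3.4)·tan(-0.12)·0.2 = -2.9081
v' = 4.8000 − 2.8000·0.2 = 4.2400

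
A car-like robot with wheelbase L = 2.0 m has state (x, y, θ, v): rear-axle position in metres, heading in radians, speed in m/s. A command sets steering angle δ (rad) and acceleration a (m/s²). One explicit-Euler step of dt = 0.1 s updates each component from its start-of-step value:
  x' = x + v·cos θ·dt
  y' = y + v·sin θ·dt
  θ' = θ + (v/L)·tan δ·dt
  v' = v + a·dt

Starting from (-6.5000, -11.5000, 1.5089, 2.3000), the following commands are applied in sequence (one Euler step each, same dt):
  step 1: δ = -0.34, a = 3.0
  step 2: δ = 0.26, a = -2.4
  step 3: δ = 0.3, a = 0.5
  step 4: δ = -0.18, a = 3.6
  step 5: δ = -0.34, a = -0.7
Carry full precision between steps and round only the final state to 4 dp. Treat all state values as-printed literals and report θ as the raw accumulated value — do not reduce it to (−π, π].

(-6.4207, -10.2589, 1.4684, 2.7000)

after step 1 (δ=-0.34, a=3.0): (-6.485773, -11.270440, 1.468220, 2.600000)
after step 2 (δ=0.26, a=-2.4): (-6.459150, -11.011807, 1.502803, 2.360000)
after step 3 (δ=0.3, a=0.5): (-6.443116, -10.776352, 1.539305, 2.410000)
after step 4 (δ=-0.18, a=3.6): (-6.435528, -10.535472, 1.517377, 2.770000)
after step 5 (δ=-0.34, a=-0.7): (-6.420738, -10.258867, 1.468385, 2.700000)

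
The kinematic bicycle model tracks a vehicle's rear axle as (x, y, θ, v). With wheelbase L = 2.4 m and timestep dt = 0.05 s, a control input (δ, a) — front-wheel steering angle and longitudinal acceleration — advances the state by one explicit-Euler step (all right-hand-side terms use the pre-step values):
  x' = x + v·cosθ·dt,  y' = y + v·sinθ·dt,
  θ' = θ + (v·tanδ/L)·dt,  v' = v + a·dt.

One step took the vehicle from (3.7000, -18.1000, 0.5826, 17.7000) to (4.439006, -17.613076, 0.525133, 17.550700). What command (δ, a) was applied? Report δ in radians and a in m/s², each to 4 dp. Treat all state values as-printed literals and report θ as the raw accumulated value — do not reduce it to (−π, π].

δ = -0.1546, a = -2.9860

a = (v'−v)/dt = (-0.149300)/0.05 = -2.9860
Δθ = θ'−θ = -0.057467;  (v·dt/L) = 17.7000·0.05/2.4 = 0.368750
tan δ = Δθ·L/(v·dt) = -0.155843  →  δ = -0.1546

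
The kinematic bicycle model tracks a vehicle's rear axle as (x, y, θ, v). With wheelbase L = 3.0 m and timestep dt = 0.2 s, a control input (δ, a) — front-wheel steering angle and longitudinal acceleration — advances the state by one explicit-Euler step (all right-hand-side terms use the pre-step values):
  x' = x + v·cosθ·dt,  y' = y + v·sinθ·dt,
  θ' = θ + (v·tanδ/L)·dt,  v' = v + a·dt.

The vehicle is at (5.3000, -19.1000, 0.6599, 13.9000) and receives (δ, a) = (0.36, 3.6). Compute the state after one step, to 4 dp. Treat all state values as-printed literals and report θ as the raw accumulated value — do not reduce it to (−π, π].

(7.4963, -17.3958, 1.0087, 14.6200)

x' = 5.3000 + 13.9000·cos(0.6599)·0.2 = 7.4963
y' = -19.1000 + 13.9000·sin(0.6599)·0.2 = -17.3958
θ' = 0.6599 + (13.9000/3.0)·tan(0.36)·0.2 = 1.0087
v' = 13.9000 + 3.6000·0.2 = 14.6200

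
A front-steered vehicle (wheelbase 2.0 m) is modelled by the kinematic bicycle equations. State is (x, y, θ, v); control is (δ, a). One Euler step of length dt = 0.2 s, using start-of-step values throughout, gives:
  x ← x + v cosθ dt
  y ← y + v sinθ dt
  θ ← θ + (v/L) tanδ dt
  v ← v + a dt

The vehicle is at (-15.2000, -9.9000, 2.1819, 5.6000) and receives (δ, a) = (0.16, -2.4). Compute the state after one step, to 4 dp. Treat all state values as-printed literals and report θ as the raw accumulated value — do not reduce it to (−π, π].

x' = -15.2000 + 5.6000·cos(2.1819)·0.2 = -15.8426
y' = -9.9000 + 5.6000·sin(2.1819)·0.2 = -8.9827
θ' = 2.1819 + (5.6000/2.0)·tan(0.16)·0.2 = 2.2723
v' = 5.6000 − 2.4000·0.2 = 5.1200

(-15.8426, -8.9827, 2.2723, 5.1200)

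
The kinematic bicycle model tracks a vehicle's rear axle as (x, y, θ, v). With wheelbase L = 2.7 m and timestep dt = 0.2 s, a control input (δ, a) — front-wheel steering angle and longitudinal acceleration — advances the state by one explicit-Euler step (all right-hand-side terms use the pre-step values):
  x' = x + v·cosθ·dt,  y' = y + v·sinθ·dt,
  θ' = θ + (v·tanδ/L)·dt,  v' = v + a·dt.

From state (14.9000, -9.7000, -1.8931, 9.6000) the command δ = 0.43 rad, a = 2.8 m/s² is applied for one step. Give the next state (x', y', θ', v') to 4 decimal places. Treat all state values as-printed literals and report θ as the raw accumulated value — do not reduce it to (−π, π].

(14.2918, -11.5211, -1.5670, 10.1600)

x' = 14.9000 + 9.6000·cos(-1.8931)·0.2 = 14.2918
y' = -9.7000 + 9.6000·sin(-1.8931)·0.2 = -11.5211
θ' = -1.8931 + (9.6000/2.7)·tan(0.43)·0.2 = -1.5670
v' = 9.6000 + 2.8000·0.2 = 10.1600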